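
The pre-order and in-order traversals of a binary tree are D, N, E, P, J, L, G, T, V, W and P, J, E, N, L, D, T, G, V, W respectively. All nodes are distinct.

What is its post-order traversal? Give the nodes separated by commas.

The first element of pre-order is the root; it splits in-order into left and right subtrees.
Root D: left subtree has 5 nodes {P, J, E, N, L}, right has 4 {T, G, V, W}.
  Root N: left subtree has 3 nodes {P, J, E}, right has 1 {L}.
    Root E: left subtree has 2 nodes {P, J}, right has 0 { }.
      Root P: left subtree has 0 nodes { }, right has 1 {J}.
  Root G: left subtree has 1 node {T}, right has 2 {V, W}.
    Root V: left subtree has 0 nodes { }, right has 1 {W}.

J, P, E, L, N, T, W, V, G, D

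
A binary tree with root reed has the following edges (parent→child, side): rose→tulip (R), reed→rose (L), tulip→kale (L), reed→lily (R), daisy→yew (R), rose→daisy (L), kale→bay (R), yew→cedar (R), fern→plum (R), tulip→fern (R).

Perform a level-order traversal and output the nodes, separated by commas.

Level-order visits nodes level by level from the root, left to right within each level.
Level 0: reed
Level 1: rose, lily
Level 2: daisy, tulip
Level 3: yew, kale, fern
Level 4: cedar, bay, plum

reed, rose, lily, daisy, tulip, yew, kale, fern, cedar, bay, plum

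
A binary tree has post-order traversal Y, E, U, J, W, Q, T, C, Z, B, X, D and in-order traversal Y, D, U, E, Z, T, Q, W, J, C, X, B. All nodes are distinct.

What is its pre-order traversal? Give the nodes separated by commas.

D, Y, X, Z, U, E, C, T, Q, W, J, B

The last element of post-order is the root; it splits in-order into left and right subtrees.
Root D: left subtree has 1 node {Y}, right has 10 {U, E, Z, T, Q, W, J, C, X, B}.
  Root X: left subtree has 8 nodes {U, E, Z, T, Q, W, J, C}, right has 1 {B}.
    Root Z: left subtree has 2 nodes {U, E}, right has 5 {T, Q, W, J, C}.
      Root U: left subtree has 0 nodes { }, right has 1 {E}.
      Root C: left subtree has 4 nodes {T, Q, W, J}, right has 0 { }.
        Root T: left subtree has 0 nodes { }, right has 3 {Q, W, J}.
          Root Q: left subtree has 0 nodes { }, right has 2 {W, J}.
            Root W: left subtree has 0 nodes { }, right has 1 {J}.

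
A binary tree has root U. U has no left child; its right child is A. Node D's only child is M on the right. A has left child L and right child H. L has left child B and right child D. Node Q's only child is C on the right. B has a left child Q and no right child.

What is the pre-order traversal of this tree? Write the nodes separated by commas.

U, A, L, B, Q, C, D, M, H

Pre-order visits the node, then its left subtree, then its right subtree.
Visit U.
At U: no left child.
At U: go right to A.
  Visit A.
  At A: go left to L.
    Visit L.
    At L: go left to B.
      Visit B.
      At B: go left to Q.
        Visit Q.
        At Q: no left child.
        At Q: go right to C.
          C is a leaf — visit C.
      At B: no right child.
    At L: go right to D.
      Visit D.
      At D: no left child.
      At D: go right to M.
        M is a leaf — visit M.
  At A: go right to H.
    H is a leaf — visit H.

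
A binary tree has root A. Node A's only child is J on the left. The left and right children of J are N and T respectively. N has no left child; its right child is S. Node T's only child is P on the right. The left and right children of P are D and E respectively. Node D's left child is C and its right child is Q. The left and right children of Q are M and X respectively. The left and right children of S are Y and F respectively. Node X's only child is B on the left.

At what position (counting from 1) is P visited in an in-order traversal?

13

In-order visits the left subtree, then the node, then the right subtree.
At A: go left to J.
  At J: go left to N.
    At N: no left child.
    Visit N.
    At N: go right to S.
      At S: go left to Y.
        Y is a leaf — visit Y.
      Visit S.
      At S: go right to F.
        F is a leaf — visit F.
  Visit J.
  At J: go right to T.
    At T: no left child.
    Visit T.
    At T: go right to P.
      At P: go left to D.
        At D: go left to C.
          C is a leaf — visit C.
        Visit D.
        At D: go right to Q.
          At Q: go left to M.
            M is a leaf — visit M.
          Visit Q.
          At Q: go right to X.
            At X: go left to B.
              B is a leaf — visit B.
            Visit X.
            At X: no right child.
      Visit P.
      At P: go right to E.
        E is a leaf — visit E.
Visit A.
At A: no right child.
Full in-order sequence: N, Y, S, F, J, T, C, D, M, Q, B, X, P, E, A.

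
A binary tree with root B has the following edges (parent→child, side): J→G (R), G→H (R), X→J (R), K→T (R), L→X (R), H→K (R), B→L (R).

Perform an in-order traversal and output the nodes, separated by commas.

B, L, X, J, G, H, K, T

In-order visits the left subtree, then the node, then the right subtree.
At B: no left child.
Visit B.
At B: go right to L.
  At L: no left child.
  Visit L.
  At L: go right to X.
    At X: no left child.
    Visit X.
    At X: go right to J.
      At J: no left child.
      Visit J.
      At J: go right to G.
        At G: no left child.
        Visit G.
        At G: go right to H.
          At H: no left child.
          Visit H.
          At H: go right to K.
            At K: no left child.
            Visit K.
            At K: go right to T.
              T is a leaf — visit T.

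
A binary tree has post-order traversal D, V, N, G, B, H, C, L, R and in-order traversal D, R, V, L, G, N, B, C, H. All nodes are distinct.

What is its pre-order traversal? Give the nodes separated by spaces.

The last element of post-order is the root; it splits in-order into left and right subtrees.
Root R: left subtree has 1 node {D}, right has 7 {V, L, G, N, B, C, H}.
  Root L: left subtree has 1 node {V}, right has 5 {G, N, B, C, H}.
    Root C: left subtree has 3 nodes {G, N, B}, right has 1 {H}.
      Root B: left subtree has 2 nodes {G, N}, right has 0 { }.
        Root G: left subtree has 0 nodes { }, right has 1 {N}.

R D L V C B G N H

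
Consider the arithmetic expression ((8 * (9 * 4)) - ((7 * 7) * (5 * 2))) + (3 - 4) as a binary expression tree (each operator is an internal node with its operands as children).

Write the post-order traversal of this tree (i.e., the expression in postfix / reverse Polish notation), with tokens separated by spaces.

Post-order on an expression tree gives postfix notation: for each operator, emit left operand, right operand, then the operator.

8 9 4 * * 7 7 * 5 2 * * - 3 4 - +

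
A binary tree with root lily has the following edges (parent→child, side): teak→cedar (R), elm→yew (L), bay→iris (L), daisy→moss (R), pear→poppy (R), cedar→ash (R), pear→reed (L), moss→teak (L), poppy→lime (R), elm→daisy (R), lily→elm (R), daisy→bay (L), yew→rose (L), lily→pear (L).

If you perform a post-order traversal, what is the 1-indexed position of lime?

Post-order visits the left subtree, then the right subtree, then the node.
At lily: go left to pear.
  At pear: go left to reed.
    reed is a leaf — visit reed.
  At pear: go right to poppy.
    At poppy: no left child.
    At poppy: go right to lime.
      lime is a leaf — visit lime.
    Visit poppy.
  Visit pear.
At lily: go right to elm.
  At elm: go left to yew.
    At yew: go left to rose.
      rose is a leaf — visit rose.
    At yew: no right child.
    Visit yew.
  At elm: go right to daisy.
    At daisy: go left to bay.
      At bay: go left to iris.
        iris is a leaf — visit iris.
      At bay: no right child.
      Visit bay.
    At daisy: go right to moss.
      At moss: go left to teak.
        At teak: no left child.
        At teak: go right to cedar.
          At cedar: no left child.
          At cedar: go right to ash.
            ash is a leaf — visit ash.
          Visit cedar.
        Visit teak.
      At moss: no right child.
      Visit moss.
    Visit daisy.
  Visit elm.
Visit lily.
Full post-order sequence: reed, lime, poppy, pear, rose, yew, iris, bay, ash, cedar, teak, moss, daisy, elm, lily.

2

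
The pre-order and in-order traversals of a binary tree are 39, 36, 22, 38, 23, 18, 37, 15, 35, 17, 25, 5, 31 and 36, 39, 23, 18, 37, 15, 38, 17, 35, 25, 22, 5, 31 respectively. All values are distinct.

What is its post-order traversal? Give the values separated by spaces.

The first element of pre-order is the root; it splits in-order into left and right subtrees.
Root 39: left subtree has 1 node {36}, right has 11 {23, 18, 37, 15, 38, 17, 35, 25, 22, 5, 31}.
  Root 22: left subtree has 8 nodes {23, 18, 37, 15, 38, 17, 35, 25}, right has 2 {5, 31}.
    Root 38: left subtree has 4 nodes {23, 18, 37, 15}, right has 3 {17, 35, 25}.
      Root 23: left subtree has 0 nodes { }, right has 3 {18, 37, 15}.
        Root 18: left subtree has 0 nodes { }, right has 2 {37, 15}.
          Root 37: left subtree has 0 nodes { }, right has 1 {15}.
      Root 35: left subtree has 1 node {17}, right has 1 {25}.
    Root 5: left subtree has 0 nodes { }, right has 1 {31}.

36 15 37 18 23 17 25 35 38 31 5 22 39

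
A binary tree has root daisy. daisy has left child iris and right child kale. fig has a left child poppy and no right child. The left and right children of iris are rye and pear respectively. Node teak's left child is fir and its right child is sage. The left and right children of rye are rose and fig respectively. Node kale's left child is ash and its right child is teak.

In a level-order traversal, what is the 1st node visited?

Level-order visits nodes level by level from the root, left to right within each level.
Level 0: daisy
Level 1: iris, kale
Level 2: rye, pear, ash, teak
Level 3: rose, fig, fir, sage
Level 4: poppy
Full level-order sequence: daisy, iris, kale, rye, pear, ash, teak, rose, fig, fir, sage, poppy.

daisy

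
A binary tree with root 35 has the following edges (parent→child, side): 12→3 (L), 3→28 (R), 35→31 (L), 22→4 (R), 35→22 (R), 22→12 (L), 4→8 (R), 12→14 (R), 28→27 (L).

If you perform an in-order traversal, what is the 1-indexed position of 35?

2

In-order visits the left subtree, then the node, then the right subtree.
At 35: go left to 31.
  31 is a leaf — visit 31.
Visit 35.
At 35: go right to 22.
  At 22: go left to 12.
    At 12: go left to 3.
      At 3: no left child.
      Visit 3.
      At 3: go right to 28.
        At 28: go left to 27.
          27 is a leaf — visit 27.
        Visit 28.
        At 28: no right child.
    Visit 12.
    At 12: go right to 14.
      14 is a leaf — visit 14.
  Visit 22.
  At 22: go right to 4.
    At 4: no left child.
    Visit 4.
    At 4: go right to 8.
      8 is a leaf — visit 8.
Full in-order sequence: 31, 35, 3, 27, 28, 12, 14, 22, 4, 8.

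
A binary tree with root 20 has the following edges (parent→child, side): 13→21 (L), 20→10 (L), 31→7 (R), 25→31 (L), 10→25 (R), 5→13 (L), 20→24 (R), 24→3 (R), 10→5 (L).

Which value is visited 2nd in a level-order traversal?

10

Level-order visits nodes level by level from the root, left to right within each level.
Level 0: 20
Level 1: 10, 24
Level 2: 5, 25, 3
Level 3: 13, 31
Level 4: 21, 7
Full level-order sequence: 20, 10, 24, 5, 25, 3, 13, 31, 21, 7.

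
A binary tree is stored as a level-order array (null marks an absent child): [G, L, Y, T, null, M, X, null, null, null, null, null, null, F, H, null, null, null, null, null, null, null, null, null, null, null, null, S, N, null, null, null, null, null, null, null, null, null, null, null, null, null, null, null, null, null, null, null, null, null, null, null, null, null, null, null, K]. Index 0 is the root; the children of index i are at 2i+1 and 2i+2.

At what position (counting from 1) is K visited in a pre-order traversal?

9

Pre-order visits the node, then its left subtree, then its right subtree.
Visit G.
At G: go left to L.
  Visit L.
  At L: go left to T.
    T is a leaf — visit T.
  At L: no right child.
At G: go right to Y.
  Visit Y.
  At Y: go left to M.
    M is a leaf — visit M.
  At Y: go right to X.
    Visit X.
    At X: go left to F.
      Visit F.
      At F: go left to S.
        Visit S.
        At S: no left child.
        At S: go right to K.
          K is a leaf — visit K.
      At F: go right to N.
        N is a leaf — visit N.
    At X: go right to H.
      H is a leaf — visit H.
Full pre-order sequence: G, L, T, Y, M, X, F, S, K, N, H.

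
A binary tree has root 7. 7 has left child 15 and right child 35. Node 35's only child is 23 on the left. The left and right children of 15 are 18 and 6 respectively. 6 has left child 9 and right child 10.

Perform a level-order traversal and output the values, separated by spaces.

Level-order visits nodes level by level from the root, left to right within each level.
Level 0: 7
Level 1: 15, 35
Level 2: 18, 6, 23
Level 3: 9, 10

7 15 35 18 6 23 9 10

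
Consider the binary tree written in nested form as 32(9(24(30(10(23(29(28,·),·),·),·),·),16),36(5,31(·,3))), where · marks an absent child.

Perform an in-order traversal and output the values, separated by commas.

28, 29, 23, 10, 30, 24, 9, 16, 32, 5, 36, 31, 3

In-order visits the left subtree, then the node, then the right subtree.
At 32: go left to 9.
  At 9: go left to 24.
    At 24: go left to 30.
      At 30: go left to 10.
        At 10: go left to 23.
          At 23: go left to 29.
            At 29: go left to 28.
              28 is a leaf — visit 28.
            Visit 29.
            At 29: no right child.
          Visit 23.
          At 23: no right child.
        Visit 10.
        At 10: no right child.
      Visit 30.
      At 30: no right child.
    Visit 24.
    At 24: no right child.
  Visit 9.
  At 9: go right to 16.
    16 is a leaf — visit 16.
Visit 32.
At 32: go right to 36.
  At 36: go left to 5.
    5 is a leaf — visit 5.
  Visit 36.
  At 36: go right to 31.
    At 31: no left child.
    Visit 31.
    At 31: go right to 3.
      3 is a leaf — visit 3.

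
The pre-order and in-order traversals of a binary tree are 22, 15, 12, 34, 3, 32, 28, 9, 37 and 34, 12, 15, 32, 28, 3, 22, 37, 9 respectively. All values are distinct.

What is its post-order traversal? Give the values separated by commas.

34, 12, 28, 32, 3, 15, 37, 9, 22

The first element of pre-order is the root; it splits in-order into left and right subtrees.
Root 22: left subtree has 6 nodes {34, 12, 15, 32, 28, 3}, right has 2 {37, 9}.
  Root 15: left subtree has 2 nodes {34, 12}, right has 3 {32, 28, 3}.
    Root 12: left subtree has 1 node {34}, right has 0 { }.
    Root 3: left subtree has 2 nodes {32, 28}, right has 0 { }.
      Root 32: left subtree has 0 nodes { }, right has 1 {28}.
  Root 9: left subtree has 1 node {37}, right has 0 { }.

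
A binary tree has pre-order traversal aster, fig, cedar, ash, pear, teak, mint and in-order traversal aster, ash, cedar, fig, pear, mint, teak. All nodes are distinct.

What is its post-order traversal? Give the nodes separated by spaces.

ash cedar mint teak pear fig aster

The first element of pre-order is the root; it splits in-order into left and right subtrees.
Root aster: left subtree has 0 nodes { }, right has 6 {ash, cedar, fig, pear, mint, teak}.
  Root fig: left subtree has 2 nodes {ash, cedar}, right has 3 {pear, mint, teak}.
    Root cedar: left subtree has 1 node {ash}, right has 0 { }.
    Root pear: left subtree has 0 nodes { }, right has 2 {mint, teak}.
      Root teak: left subtree has 1 node {mint}, right has 0 { }.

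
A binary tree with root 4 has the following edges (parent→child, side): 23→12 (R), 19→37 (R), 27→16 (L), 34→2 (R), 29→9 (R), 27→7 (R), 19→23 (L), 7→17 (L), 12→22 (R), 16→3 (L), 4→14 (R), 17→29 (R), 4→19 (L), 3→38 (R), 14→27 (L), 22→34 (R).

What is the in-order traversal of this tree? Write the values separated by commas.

In-order visits the left subtree, then the node, then the right subtree.
At 4: go left to 19.
  At 19: go left to 23.
    At 23: no left child.
    Visit 23.
    At 23: go right to 12.
      At 12: no left child.
      Visit 12.
      At 12: go right to 22.
        At 22: no left child.
        Visit 22.
        At 22: go right to 34.
          At 34: no left child.
          Visit 34.
          At 34: go right to 2.
            2 is a leaf — visit 2.
  Visit 19.
  At 19: go right to 37.
    37 is a leaf — visit 37.
Visit 4.
At 4: go right to 14.
  At 14: go left to 27.
    At 27: go left to 16.
      At 16: go left to 3.
        At 3: no left child.
        Visit 3.
        At 3: go right to 38.
          38 is a leaf — visit 38.
      Visit 16.
      At 16: no right child.
    Visit 27.
    At 27: go right to 7.
      At 7: go left to 17.
        At 17: no left child.
        Visit 17.
        At 17: go right to 29.
          At 29: no left child.
          Visit 29.
          At 29: go right to 9.
            9 is a leaf — visit 9.
      Visit 7.
      At 7: no right child.
  Visit 14.
  At 14: no right child.

23, 12, 22, 34, 2, 19, 37, 4, 3, 38, 16, 27, 17, 29, 9, 7, 14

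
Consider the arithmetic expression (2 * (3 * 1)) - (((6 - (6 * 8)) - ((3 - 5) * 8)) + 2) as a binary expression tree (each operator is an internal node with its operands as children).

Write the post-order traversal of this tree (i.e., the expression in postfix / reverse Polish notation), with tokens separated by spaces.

Post-order on an expression tree gives postfix notation: for each operator, emit left operand, right operand, then the operator.

2 3 1 * * 6 6 8 * - 3 5 - 8 * - 2 + -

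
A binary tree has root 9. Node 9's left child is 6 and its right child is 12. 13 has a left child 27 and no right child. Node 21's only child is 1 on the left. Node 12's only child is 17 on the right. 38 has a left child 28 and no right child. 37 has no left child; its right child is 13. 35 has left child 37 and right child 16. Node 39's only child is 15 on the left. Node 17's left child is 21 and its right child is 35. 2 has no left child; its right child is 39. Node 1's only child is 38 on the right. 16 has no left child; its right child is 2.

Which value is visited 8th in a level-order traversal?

Level-order visits nodes level by level from the root, left to right within each level.
Level 0: 9
Level 1: 6, 12
Level 2: 17
Level 3: 21, 35
Level 4: 1, 37, 16
Level 5: 38, 13, 2
Level 6: 28, 27, 39
Level 7: 15
Full level-order sequence: 9, 6, 12, 17, 21, 35, 1, 37, 16, 38, 13, 2, 28, 27, 39, 15.

37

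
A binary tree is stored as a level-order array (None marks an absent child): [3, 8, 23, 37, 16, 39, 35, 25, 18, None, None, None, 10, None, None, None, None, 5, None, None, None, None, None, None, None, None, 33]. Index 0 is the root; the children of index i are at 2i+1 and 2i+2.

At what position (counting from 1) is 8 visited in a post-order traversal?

6

Post-order visits the left subtree, then the right subtree, then the node.
At 3: go left to 8.
  At 8: go left to 37.
    At 37: go left to 25.
      25 is a leaf — visit 25.
    At 37: go right to 18.
      At 18: go left to 5.
        5 is a leaf — visit 5.
      At 18: no right child.
      Visit 18.
    Visit 37.
  At 8: go right to 16.
    16 is a leaf — visit 16.
  Visit 8.
At 3: go right to 23.
  At 23: go left to 39.
    At 39: no left child.
    At 39: go right to 10.
      At 10: no left child.
      At 10: go right to 33.
        33 is a leaf — visit 33.
      Visit 10.
    Visit 39.
  At 23: go right to 35.
    35 is a leaf — visit 35.
  Visit 23.
Visit 3.
Full post-order sequence: 25, 5, 18, 37, 16, 8, 33, 10, 39, 35, 23, 3.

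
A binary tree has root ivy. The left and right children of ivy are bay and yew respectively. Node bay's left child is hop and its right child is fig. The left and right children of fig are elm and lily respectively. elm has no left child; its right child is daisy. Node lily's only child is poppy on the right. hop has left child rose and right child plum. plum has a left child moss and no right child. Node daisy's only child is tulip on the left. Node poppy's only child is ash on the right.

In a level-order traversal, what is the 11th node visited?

Level-order visits nodes level by level from the root, left to right within each level.
Level 0: ivy
Level 1: bay, yew
Level 2: hop, fig
Level 3: rose, plum, elm, lily
Level 4: moss, daisy, poppy
Level 5: tulip, ash
Full level-order sequence: ivy, bay, yew, hop, fig, rose, plum, elm, lily, moss, daisy, poppy, tulip, ash.

daisy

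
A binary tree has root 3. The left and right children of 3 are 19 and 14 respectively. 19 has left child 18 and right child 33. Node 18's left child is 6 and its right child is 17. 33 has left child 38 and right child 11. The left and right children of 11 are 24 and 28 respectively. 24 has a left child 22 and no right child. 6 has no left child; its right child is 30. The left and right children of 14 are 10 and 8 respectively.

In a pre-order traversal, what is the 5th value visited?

Pre-order visits the node, then its left subtree, then its right subtree.
Visit 3.
At 3: go left to 19.
  Visit 19.
  At 19: go left to 18.
    Visit 18.
    At 18: go left to 6.
      Visit 6.
      At 6: no left child.
      At 6: go right to 30.
        30 is a leaf — visit 30.
    At 18: go right to 17.
      17 is a leaf — visit 17.
  At 19: go right to 33.
    Visit 33.
    At 33: go left to 38.
      38 is a leaf — visit 38.
    At 33: go right to 11.
      Visit 11.
      At 11: go left to 24.
        Visit 24.
        At 24: go left to 22.
          22 is a leaf — visit 22.
        At 24: no right child.
      At 11: go right to 28.
        28 is a leaf — visit 28.
At 3: go right to 14.
  Visit 14.
  At 14: go left to 10.
    10 is a leaf — visit 10.
  At 14: go right to 8.
    8 is a leaf — visit 8.
Full pre-order sequence: 3, 19, 18, 6, 30, 17, 33, 38, 11, 24, 22, 28, 14, 10, 8.

30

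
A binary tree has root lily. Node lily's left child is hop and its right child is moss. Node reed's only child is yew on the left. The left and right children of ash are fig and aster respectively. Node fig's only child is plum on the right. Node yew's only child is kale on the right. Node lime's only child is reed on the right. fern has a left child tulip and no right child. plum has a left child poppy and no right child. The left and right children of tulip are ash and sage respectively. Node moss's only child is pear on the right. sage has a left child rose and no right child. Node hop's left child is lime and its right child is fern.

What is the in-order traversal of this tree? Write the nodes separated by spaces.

lime yew kale reed hop fig poppy plum ash aster tulip rose sage fern lily moss pear

In-order visits the left subtree, then the node, then the right subtree.
At lily: go left to hop.
  At hop: go left to lime.
    At lime: no left child.
    Visit lime.
    At lime: go right to reed.
      At reed: go left to yew.
        At yew: no left child.
        Visit yew.
        At yew: go right to kale.
          kale is a leaf — visit kale.
      Visit reed.
      At reed: no right child.
  Visit hop.
  At hop: go right to fern.
    At fern: go left to tulip.
      At tulip: go left to ash.
        At ash: go left to fig.
          At fig: no left child.
          Visit fig.
          At fig: go right to plum.
            At plum: go left to poppy.
              poppy is a leaf — visit poppy.
            Visit plum.
            At plum: no right child.
        Visit ash.
        At ash: go right to aster.
          aster is a leaf — visit aster.
      Visit tulip.
      At tulip: go right to sage.
        At sage: go left to rose.
          rose is a leaf — visit rose.
        Visit sage.
        At sage: no right child.
    Visit fern.
    At fern: no right child.
Visit lily.
At lily: go right to moss.
  At moss: no left child.
  Visit moss.
  At moss: go right to pear.
    pear is a leaf — visit pear.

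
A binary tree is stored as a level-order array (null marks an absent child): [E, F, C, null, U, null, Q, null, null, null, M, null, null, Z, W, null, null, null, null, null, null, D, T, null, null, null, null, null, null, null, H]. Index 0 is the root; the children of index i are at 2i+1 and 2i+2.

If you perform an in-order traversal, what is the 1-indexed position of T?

In-order visits the left subtree, then the node, then the right subtree.
At E: go left to F.
  At F: no left child.
  Visit F.
  At F: go right to U.
    At U: no left child.
    Visit U.
    At U: go right to M.
      At M: go left to D.
        D is a leaf — visit D.
      Visit M.
      At M: go right to T.
        T is a leaf — visit T.
Visit E.
At E: go right to C.
  At C: no left child.
  Visit C.
  At C: go right to Q.
    At Q: go left to Z.
      Z is a leaf — visit Z.
    Visit Q.
    At Q: go right to W.
      At W: no left child.
      Visit W.
      At W: go right to H.
        H is a leaf — visit H.
Full in-order sequence: F, U, D, M, T, E, C, Z, Q, W, H.

5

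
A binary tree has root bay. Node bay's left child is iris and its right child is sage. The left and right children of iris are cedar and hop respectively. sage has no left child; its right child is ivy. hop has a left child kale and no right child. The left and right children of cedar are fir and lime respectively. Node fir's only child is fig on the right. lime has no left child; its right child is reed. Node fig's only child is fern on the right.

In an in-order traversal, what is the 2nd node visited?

In-order visits the left subtree, then the node, then the right subtree.
At bay: go left to iris.
  At iris: go left to cedar.
    At cedar: go left to fir.
      At fir: no left child.
      Visit fir.
      At fir: go right to fig.
        At fig: no left child.
        Visit fig.
        At fig: go right to fern.
          fern is a leaf — visit fern.
    Visit cedar.
    At cedar: go right to lime.
      At lime: no left child.
      Visit lime.
      At lime: go right to reed.
        reed is a leaf — visit reed.
  Visit iris.
  At iris: go right to hop.
    At hop: go left to kale.
      kale is a leaf — visit kale.
    Visit hop.
    At hop: no right child.
Visit bay.
At bay: go right to sage.
  At sage: no left child.
  Visit sage.
  At sage: go right to ivy.
    ivy is a leaf — visit ivy.
Full in-order sequence: fir, fig, fern, cedar, lime, reed, iris, kale, hop, bay, sage, ivy.

fig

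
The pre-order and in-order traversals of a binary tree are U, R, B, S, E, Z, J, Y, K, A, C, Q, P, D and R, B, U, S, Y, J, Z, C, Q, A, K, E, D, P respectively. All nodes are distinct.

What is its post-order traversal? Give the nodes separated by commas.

The first element of pre-order is the root; it splits in-order into left and right subtrees.
Root U: left subtree has 2 nodes {R, B}, right has 11 {S, Y, J, Z, C, Q, A, K, E, D, P}.
  Root R: left subtree has 0 nodes { }, right has 1 {B}.
  Root S: left subtree has 0 nodes { }, right has 10 {Y, J, Z, C, Q, A, K, E, D, P}.
    Root E: left subtree has 7 nodes {Y, J, Z, C, Q, A, K}, right has 2 {D, P}.
      Root Z: left subtree has 2 nodes {Y, J}, right has 4 {C, Q, A, K}.
        Root J: left subtree has 1 node {Y}, right has 0 { }.
        Root K: left subtree has 3 nodes {C, Q, A}, right has 0 { }.
          Root A: left subtree has 2 nodes {C, Q}, right has 0 { }.
            Root C: left subtree has 0 nodes { }, right has 1 {Q}.
      Root P: left subtree has 1 node {D}, right has 0 { }.

B, R, Y, J, Q, C, A, K, Z, D, P, E, S, U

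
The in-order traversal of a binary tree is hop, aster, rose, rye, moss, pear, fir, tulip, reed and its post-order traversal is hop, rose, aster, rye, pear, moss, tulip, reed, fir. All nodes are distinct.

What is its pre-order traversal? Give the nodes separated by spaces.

fir moss rye aster hop rose pear reed tulip

The last element of post-order is the root; it splits in-order into left and right subtrees.
Root fir: left subtree has 6 nodes {hop, aster, rose, rye, moss, pear}, right has 2 {tulip, reed}.
  Root moss: left subtree has 4 nodes {hop, aster, rose, rye}, right has 1 {pear}.
    Root rye: left subtree has 3 nodes {hop, aster, rose}, right has 0 { }.
      Root aster: left subtree has 1 node {hop}, right has 1 {rose}.
  Root reed: left subtree has 1 node {tulip}, right has 0 { }.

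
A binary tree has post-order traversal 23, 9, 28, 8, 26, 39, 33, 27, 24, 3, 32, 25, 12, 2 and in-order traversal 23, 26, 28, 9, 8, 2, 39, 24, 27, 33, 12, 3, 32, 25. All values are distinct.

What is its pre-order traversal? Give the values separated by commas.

2, 26, 23, 8, 28, 9, 12, 24, 39, 27, 33, 25, 32, 3

The last element of post-order is the root; it splits in-order into left and right subtrees.
Root 2: left subtree has 5 nodes {23, 26, 28, 9, 8}, right has 8 {39, 24, 27, 33, 12, 3, 32, 25}.
  Root 26: left subtree has 1 node {23}, right has 3 {28, 9, 8}.
    Root 8: left subtree has 2 nodes {28, 9}, right has 0 { }.
      Root 28: left subtree has 0 nodes { }, right has 1 {9}.
  Root 12: left subtree has 4 nodes {39, 24, 27, 33}, right has 3 {3, 32, 25}.
    Root 24: left subtree has 1 node {39}, right has 2 {27, 33}.
      Root 27: left subtree has 0 nodes { }, right has 1 {33}.
    Root 25: left subtree has 2 nodes {3, 32}, right has 0 { }.
      Root 32: left subtree has 1 node {3}, right has 0 { }.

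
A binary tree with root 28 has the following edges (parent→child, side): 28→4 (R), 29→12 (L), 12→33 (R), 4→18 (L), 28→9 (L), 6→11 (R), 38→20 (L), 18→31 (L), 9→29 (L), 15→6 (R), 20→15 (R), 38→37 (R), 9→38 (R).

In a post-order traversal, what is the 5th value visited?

6

Post-order visits the left subtree, then the right subtree, then the node.
At 28: go left to 9.
  At 9: go left to 29.
    At 29: go left to 12.
      At 12: no left child.
      At 12: go right to 33.
        33 is a leaf — visit 33.
      Visit 12.
    At 29: no right child.
    Visit 29.
  At 9: go right to 38.
    At 38: go left to 20.
      At 20: no left child.
      At 20: go right to 15.
        At 15: no left child.
        At 15: go right to 6.
          At 6: no left child.
          At 6: go right to 11.
            11 is a leaf — visit 11.
          Visit 6.
        Visit 15.
      Visit 20.
    At 38: go right to 37.
      37 is a leaf — visit 37.
    Visit 38.
  Visit 9.
At 28: go right to 4.
  At 4: go left to 18.
    At 18: go left to 31.
      31 is a leaf — visit 31.
    At 18: no right child.
    Visit 18.
  At 4: no right child.
  Visit 4.
Visit 28.
Full post-order sequence: 33, 12, 29, 11, 6, 15, 20, 37, 38, 9, 31, 18, 4, 28.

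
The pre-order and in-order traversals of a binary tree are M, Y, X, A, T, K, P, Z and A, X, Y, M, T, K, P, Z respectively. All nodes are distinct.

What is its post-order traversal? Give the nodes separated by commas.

The first element of pre-order is the root; it splits in-order into left and right subtrees.
Root M: left subtree has 3 nodes {A, X, Y}, right has 4 {T, K, P, Z}.
  Root Y: left subtree has 2 nodes {A, X}, right has 0 { }.
    Root X: left subtree has 1 node {A}, right has 0 { }.
  Root T: left subtree has 0 nodes { }, right has 3 {K, P, Z}.
    Root K: left subtree has 0 nodes { }, right has 2 {P, Z}.
      Root P: left subtree has 0 nodes { }, right has 1 {Z}.

A, X, Y, Z, P, K, T, M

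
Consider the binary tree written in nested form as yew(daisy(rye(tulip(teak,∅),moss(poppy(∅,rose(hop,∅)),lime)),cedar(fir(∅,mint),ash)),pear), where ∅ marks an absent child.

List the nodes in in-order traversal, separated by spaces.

In-order visits the left subtree, then the node, then the right subtree.
At yew: go left to daisy.
  At daisy: go left to rye.
    At rye: go left to tulip.
      At tulip: go left to teak.
        teak is a leaf — visit teak.
      Visit tulip.
      At tulip: no right child.
    Visit rye.
    At rye: go right to moss.
      At moss: go left to poppy.
        At poppy: no left child.
        Visit poppy.
        At poppy: go right to rose.
          At rose: go left to hop.
            hop is a leaf — visit hop.
          Visit rose.
          At rose: no right child.
      Visit moss.
      At moss: go right to lime.
        lime is a leaf — visit lime.
  Visit daisy.
  At daisy: go right to cedar.
    At cedar: go left to fir.
      At fir: no left child.
      Visit fir.
      At fir: go right to mint.
        mint is a leaf — visit mint.
    Visit cedar.
    At cedar: go right to ash.
      ash is a leaf — visit ash.
Visit yew.
At yew: go right to pear.
  pear is a leaf — visit pear.

teak tulip rye poppy hop rose moss lime daisy fir mint cedar ash yew pear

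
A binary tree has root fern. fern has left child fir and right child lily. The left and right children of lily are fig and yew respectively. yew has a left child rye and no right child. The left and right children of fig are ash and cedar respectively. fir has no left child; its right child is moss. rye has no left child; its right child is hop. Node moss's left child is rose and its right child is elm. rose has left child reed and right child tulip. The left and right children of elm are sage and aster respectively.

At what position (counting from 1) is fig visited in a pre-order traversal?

11

Pre-order visits the node, then its left subtree, then its right subtree.
Visit fern.
At fern: go left to fir.
  Visit fir.
  At fir: no left child.
  At fir: go right to moss.
    Visit moss.
    At moss: go left to rose.
      Visit rose.
      At rose: go left to reed.
        reed is a leaf — visit reed.
      At rose: go right to tulip.
        tulip is a leaf — visit tulip.
    At moss: go right to elm.
      Visit elm.
      At elm: go left to sage.
        sage is a leaf — visit sage.
      At elm: go right to aster.
        aster is a leaf — visit aster.
At fern: go right to lily.
  Visit lily.
  At lily: go left to fig.
    Visit fig.
    At fig: go left to ash.
      ash is a leaf — visit ash.
    At fig: go right to cedar.
      cedar is a leaf — visit cedar.
  At lily: go right to yew.
    Visit yew.
    At yew: go left to rye.
      Visit rye.
      At rye: no left child.
      At rye: go right to hop.
        hop is a leaf — visit hop.
    At yew: no right child.
Full pre-order sequence: fern, fir, moss, rose, reed, tulip, elm, sage, aster, lily, fig, ash, cedar, yew, rye, hop.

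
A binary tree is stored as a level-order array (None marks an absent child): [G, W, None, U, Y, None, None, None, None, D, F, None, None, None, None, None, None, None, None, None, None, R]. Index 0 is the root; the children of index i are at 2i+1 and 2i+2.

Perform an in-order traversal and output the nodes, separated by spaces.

U W D Y R F G

In-order visits the left subtree, then the node, then the right subtree.
At G: go left to W.
  At W: go left to U.
    U is a leaf — visit U.
  Visit W.
  At W: go right to Y.
    At Y: go left to D.
      D is a leaf — visit D.
    Visit Y.
    At Y: go right to F.
      At F: go left to R.
        R is a leaf — visit R.
      Visit F.
      At F: no right child.
Visit G.
At G: no right child.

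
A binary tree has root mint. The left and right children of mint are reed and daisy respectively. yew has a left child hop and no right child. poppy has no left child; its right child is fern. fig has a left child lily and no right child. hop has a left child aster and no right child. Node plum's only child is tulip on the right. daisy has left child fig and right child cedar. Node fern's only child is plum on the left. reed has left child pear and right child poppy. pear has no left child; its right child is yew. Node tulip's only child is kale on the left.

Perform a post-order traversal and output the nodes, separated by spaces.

aster hop yew pear kale tulip plum fern poppy reed lily fig cedar daisy mint

Post-order visits the left subtree, then the right subtree, then the node.
At mint: go left to reed.
  At reed: go left to pear.
    At pear: no left child.
    At pear: go right to yew.
      At yew: go left to hop.
        At hop: go left to aster.
          aster is a leaf — visit aster.
        At hop: no right child.
        Visit hop.
      At yew: no right child.
      Visit yew.
    Visit pear.
  At reed: go right to poppy.
    At poppy: no left child.
    At poppy: go right to fern.
      At fern: go left to plum.
        At plum: no left child.
        At plum: go right to tulip.
          At tulip: go left to kale.
            kale is a leaf — visit kale.
          At tulip: no right child.
          Visit tulip.
        Visit plum.
      At fern: no right child.
      Visit fern.
    Visit poppy.
  Visit reed.
At mint: go right to daisy.
  At daisy: go left to fig.
    At fig: go left to lily.
      lily is a leaf — visit lily.
    At fig: no right child.
    Visit fig.
  At daisy: go right to cedar.
    cedar is a leaf — visit cedar.
  Visit daisy.
Visit mint.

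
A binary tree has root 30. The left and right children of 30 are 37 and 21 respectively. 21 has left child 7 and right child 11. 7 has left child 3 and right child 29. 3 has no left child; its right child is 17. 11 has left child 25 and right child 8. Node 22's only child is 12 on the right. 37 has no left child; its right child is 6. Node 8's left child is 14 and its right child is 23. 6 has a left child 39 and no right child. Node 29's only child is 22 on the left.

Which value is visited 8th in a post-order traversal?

Post-order visits the left subtree, then the right subtree, then the node.
At 30: go left to 37.
  At 37: no left child.
  At 37: go right to 6.
    At 6: go left to 39.
      39 is a leaf — visit 39.
    At 6: no right child.
    Visit 6.
  Visit 37.
At 30: go right to 21.
  At 21: go left to 7.
    At 7: go left to 3.
      At 3: no left child.
      At 3: go right to 17.
        17 is a leaf — visit 17.
      Visit 3.
    At 7: go right to 29.
      At 29: go left to 22.
        At 22: no left child.
        At 22: go right to 12.
          12 is a leaf — visit 12.
        Visit 22.
      At 29: no right child.
      Visit 29.
    Visit 7.
  At 21: go right to 11.
    At 11: go left to 25.
      25 is a leaf — visit 25.
    At 11: go right to 8.
      At 8: go left to 14.
        14 is a leaf — visit 14.
      At 8: go right to 23.
        23 is a leaf — visit 23.
      Visit 8.
    Visit 11.
  Visit 21.
Visit 30.
Full post-order sequence: 39, 6, 37, 17, 3, 12, 22, 29, 7, 25, 14, 23, 8, 11, 21, 30.

29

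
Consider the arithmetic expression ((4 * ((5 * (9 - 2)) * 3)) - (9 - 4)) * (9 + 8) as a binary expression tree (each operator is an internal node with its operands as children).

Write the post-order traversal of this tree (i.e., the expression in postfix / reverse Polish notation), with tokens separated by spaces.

4 5 9 2 - * 3 * * 9 4 - - 9 8 + *

Post-order on an expression tree gives postfix notation: for each operator, emit left operand, right operand, then the operator.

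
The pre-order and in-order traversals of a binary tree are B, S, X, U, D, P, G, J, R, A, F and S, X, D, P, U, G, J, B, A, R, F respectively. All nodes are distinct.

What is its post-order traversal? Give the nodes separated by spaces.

The first element of pre-order is the root; it splits in-order into left and right subtrees.
Root B: left subtree has 7 nodes {S, X, D, P, U, G, J}, right has 3 {A, R, F}.
  Root S: left subtree has 0 nodes { }, right has 6 {X, D, P, U, G, J}.
    Root X: left subtree has 0 nodes { }, right has 5 {D, P, U, G, J}.
      Root U: left subtree has 2 nodes {D, P}, right has 2 {G, J}.
        Root D: left subtree has 0 nodes { }, right has 1 {P}.
        Root G: left subtree has 0 nodes { }, right has 1 {J}.
  Root R: left subtree has 1 node {A}, right has 1 {F}.

P D J G U X S A F R B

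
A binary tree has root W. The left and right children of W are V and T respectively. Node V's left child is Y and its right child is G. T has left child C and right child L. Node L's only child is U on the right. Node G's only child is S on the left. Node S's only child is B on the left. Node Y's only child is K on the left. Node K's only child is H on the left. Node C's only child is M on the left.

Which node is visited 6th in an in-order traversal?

In-order visits the left subtree, then the node, then the right subtree.
At W: go left to V.
  At V: go left to Y.
    At Y: go left to K.
      At K: go left to H.
        H is a leaf — visit H.
      Visit K.
      At K: no right child.
    Visit Y.
    At Y: no right child.
  Visit V.
  At V: go right to G.
    At G: go left to S.
      At S: go left to B.
        B is a leaf — visit B.
      Visit S.
      At S: no right child.
    Visit G.
    At G: no right child.
Visit W.
At W: go right to T.
  At T: go left to C.
    At C: go left to M.
      M is a leaf — visit M.
    Visit C.
    At C: no right child.
  Visit T.
  At T: go right to L.
    At L: no left child.
    Visit L.
    At L: go right to U.
      U is a leaf — visit U.
Full in-order sequence: H, K, Y, V, B, S, G, W, M, C, T, L, U.

S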